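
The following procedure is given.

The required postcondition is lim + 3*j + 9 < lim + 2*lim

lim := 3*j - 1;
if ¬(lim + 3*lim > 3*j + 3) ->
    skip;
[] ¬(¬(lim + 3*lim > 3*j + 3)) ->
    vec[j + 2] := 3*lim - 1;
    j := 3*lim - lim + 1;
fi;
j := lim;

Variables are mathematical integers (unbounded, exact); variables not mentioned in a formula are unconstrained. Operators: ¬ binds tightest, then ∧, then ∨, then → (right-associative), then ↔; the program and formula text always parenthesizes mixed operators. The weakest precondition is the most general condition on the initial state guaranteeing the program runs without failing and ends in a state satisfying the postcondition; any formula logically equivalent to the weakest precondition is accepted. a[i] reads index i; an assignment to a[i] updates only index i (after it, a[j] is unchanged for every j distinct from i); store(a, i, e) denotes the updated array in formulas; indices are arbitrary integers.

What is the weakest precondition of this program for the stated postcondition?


Working backward. After the program, the postcondition lim + 3*j + 9 < lim + 2*lim must hold; in canonical form it is 3*j < 2*lim - 9.
Before j := lim: lim < -9
Then branch requires lim < -9; else branch requires lim < -9.
Before the if: ((¬(4*lim > 3*j + 3)) → lim < -9) ∧ (4*lim > 3*j + 3 → lim < -9)
Before lim := 3*j - 1: ((¬(9*j > 7)) → 3*j < -8) ∧ (9*j > 7 → 3*j < -8)
Answer: WP = ((¬(9*j > 7)) → 3*j < -8) ∧ (9*j > 7 → 3*j < -8)


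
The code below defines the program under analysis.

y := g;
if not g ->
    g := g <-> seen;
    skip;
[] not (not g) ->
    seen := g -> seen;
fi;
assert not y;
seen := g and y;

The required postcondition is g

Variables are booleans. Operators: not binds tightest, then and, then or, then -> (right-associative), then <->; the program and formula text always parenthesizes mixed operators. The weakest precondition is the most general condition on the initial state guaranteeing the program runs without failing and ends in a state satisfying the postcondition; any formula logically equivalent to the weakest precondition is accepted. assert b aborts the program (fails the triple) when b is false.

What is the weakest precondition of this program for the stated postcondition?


Working backward. After the program, g must hold.
Before seen := g and y: g
Before assert not y: (not y) and g
Then branch requires (not y) and (g <-> seen); else branch requires (not y) and g.
Before the if: ((not g) -> ((not y) and (g <-> seen))) and (g -> ((not y) and g))
Before y := g: ((not g) -> ((not g) and (g <-> seen))) and (not g)
Answer: WP = ((not g) -> ((not g) and (g <-> seen))) and (not g)


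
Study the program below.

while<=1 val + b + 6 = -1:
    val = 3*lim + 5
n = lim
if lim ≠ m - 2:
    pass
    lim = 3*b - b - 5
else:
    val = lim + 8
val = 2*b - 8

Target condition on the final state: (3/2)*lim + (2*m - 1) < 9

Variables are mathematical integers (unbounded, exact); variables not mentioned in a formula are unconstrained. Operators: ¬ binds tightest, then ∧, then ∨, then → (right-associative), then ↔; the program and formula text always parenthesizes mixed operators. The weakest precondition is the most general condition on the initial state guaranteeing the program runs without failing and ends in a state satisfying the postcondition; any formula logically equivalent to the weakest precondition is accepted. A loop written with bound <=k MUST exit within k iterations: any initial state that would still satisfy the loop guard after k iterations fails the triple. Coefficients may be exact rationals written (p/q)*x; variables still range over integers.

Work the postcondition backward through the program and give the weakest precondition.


Working backward. After the program, the postcondition (3/2)*lim + (2*m - 1) < 9 must hold; in canonical form it is (3/2)*lim + 2*m < 10.
Before val := 2*b - 8: (3/2)*lim + 2*m < 10
Then branch requires 3*b + 2*m < 35/2; else branch requires (3/2)*lim + 2*m < 10.
Before the if: (lim ≠ m - 2 → 3*b + 2*m < 35/2) ∧ ((¬(lim ≠ m - 2)) → (3/2)*lim + 2*m < 10)
Before n := lim: (lim ≠ m - 2 → 3*b + 2*m < 35/2) ∧ ((¬(lim ≠ m - 2)) → (3/2)*lim + 2*m < 10)
Before the loop (bound <=1), unroll the exhaustion recursion (WP_0 = exit-now case; WP_j = one more guarded iteration, up to j = 1):
  WP_0: (¬(b + val = -7)) ∧ (lim ≠ m - 2 → 3*b + 2*m < 35/2) ∧ ((¬(lim ≠ m - 2)) → (3/2)*lim + 2*m < 10)
  WP_1: (b + val = -7 → ((¬(b + 3*lim = -12)) ∧ (lim ≠ m - 2 → 3*b + 2*m < 35/2) ∧ ((¬(lim ≠ m - 2)) → (3/2)*lim + 2*m < 10))) ∧ ((¬(b + val = -7)) → ((lim ≠ m - 2 → 3*b + 2*m < 35/2) ∧ ((¬(lim ≠ m - 2)) → (3/2)*lim + 2*m < 10)))
So before the loop: (b + val = -7 → ((¬(b + 3*lim = -12)) ∧ (lim ≠ m - 2 → 3*b + 2*m < 35/2) ∧ ((¬(lim ≠ m - 2)) → (3/2)*lim + 2*m < 10))) ∧ ((¬(b + val = -7)) → ((lim ≠ m - 2 → 3*b + 2*m < 35/2) ∧ ((¬(lim ≠ m - 2)) → (3/2)*lim + 2*m < 10)))
Answer: WP = (b + val = -7 → ((¬(b + 3*lim = -12)) ∧ (lim ≠ m - 2 → 3*b + 2*m < 35/2) ∧ ((¬(lim ≠ m - 2)) → (3/2)*lim + 2*m < 10))) ∧ ((¬(b + val = -7)) → ((lim ≠ m - 2 → 3*b + 2*m < 35/2) ∧ ((¬(lim ≠ m - 2)) → (3/2)*lim + 2*m < 10)))


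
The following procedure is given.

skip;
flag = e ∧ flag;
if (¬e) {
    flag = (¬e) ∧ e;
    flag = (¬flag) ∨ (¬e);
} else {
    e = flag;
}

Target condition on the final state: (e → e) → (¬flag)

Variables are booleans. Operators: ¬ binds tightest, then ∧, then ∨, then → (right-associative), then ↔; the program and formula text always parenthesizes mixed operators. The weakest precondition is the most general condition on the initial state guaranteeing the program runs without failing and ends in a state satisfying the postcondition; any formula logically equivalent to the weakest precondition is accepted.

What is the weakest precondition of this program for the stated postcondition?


Working backward. After the program, the postcondition (e → e) → (¬flag) must hold; in canonical form it is ¬flag.
Then branch requires false; else branch requires ¬flag.
Before the if: e ∧ (e → (¬flag))
Before flag := e ∧ flag: e ∧ (e → (¬(e ∧ flag)))
Before skip: e ∧ (e → (¬(e ∧ flag)))
Answer: WP = e ∧ (e → (¬(e ∧ flag)))


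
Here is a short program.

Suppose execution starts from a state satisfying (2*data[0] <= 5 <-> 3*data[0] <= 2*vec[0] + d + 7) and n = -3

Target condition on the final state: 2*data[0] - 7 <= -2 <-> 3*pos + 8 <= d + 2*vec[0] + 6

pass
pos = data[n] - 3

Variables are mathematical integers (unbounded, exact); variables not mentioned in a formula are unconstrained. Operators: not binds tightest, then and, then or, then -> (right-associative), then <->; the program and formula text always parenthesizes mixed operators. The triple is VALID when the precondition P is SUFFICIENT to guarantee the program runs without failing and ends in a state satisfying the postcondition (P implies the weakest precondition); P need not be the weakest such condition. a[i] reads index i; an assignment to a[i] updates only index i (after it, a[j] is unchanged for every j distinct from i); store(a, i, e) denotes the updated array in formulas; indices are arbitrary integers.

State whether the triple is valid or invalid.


Working backward. After the program, the postcondition 2*data[0] - 7 <= -2 <-> 3*pos + 8 <= d + 2*vec[0] + 6 must hold; in canonical form it is 2*data[0] <= 5 <-> 3*pos <= 2*vec[0] + d - 2.
Before pos := data[n] - 3: 2*data[0] <= 5 <-> 3*data[n] <= 2*vec[0] + d + 7
Before skip: 2*data[0] <= 5 <-> 3*data[n] <= 2*vec[0] + d + 7
The weakest precondition is 2*data[0] <= 5 <-> 3*data[n] <= 2*vec[0] + d + 7.
Check whether (2*data[0] <= 5 <-> 3*data[0] <= 2*vec[0] + d + 7) and n = -3 implies it.
Countermodel: at the initial state d = -7, data = {[-3] = -15215, [0] = 3, elsewhere -15215}, n = -3, vec = {[-3] = 0, [0] = 0, elsewhere 0}, the precondition holds but the weakest precondition fails.
Answer: invalid


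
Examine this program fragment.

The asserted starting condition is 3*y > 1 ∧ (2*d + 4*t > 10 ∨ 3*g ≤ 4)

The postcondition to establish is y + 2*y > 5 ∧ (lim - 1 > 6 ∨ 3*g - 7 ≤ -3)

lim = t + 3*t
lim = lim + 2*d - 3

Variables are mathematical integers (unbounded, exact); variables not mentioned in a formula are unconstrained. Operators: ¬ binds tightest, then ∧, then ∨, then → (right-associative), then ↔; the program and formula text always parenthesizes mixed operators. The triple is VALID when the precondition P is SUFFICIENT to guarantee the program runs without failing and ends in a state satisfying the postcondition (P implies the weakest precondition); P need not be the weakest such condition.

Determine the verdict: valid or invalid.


Working backward. After the program, the postcondition y + 2*y > 5 ∧ (lim - 1 > 6 ∨ 3*g - 7 ≤ -3) must hold; in canonical form it is 3*y > 5 ∧ (lim > 7 ∨ 3*g ≤ 4).
Before lim := lim + 2*d - 3: 3*y > 5 ∧ (2*d + lim > 10 ∨ 3*g ≤ 4)
Before lim := t + 3*t: 3*y > 5 ∧ (2*d + 4*t > 10 ∨ 3*g ≤ 4)
The weakest precondition is 3*y > 5 ∧ (2*d + 4*t > 10 ∨ 3*g ≤ 4).
Check whether 3*y > 1 ∧ (2*d + 4*t > 10 ∨ 3*g ≤ 4) implies it.
Countermodel: at the initial state d = 6, g = 2, t = 0, y = 1, the precondition holds but the weakest precondition fails.
Answer: invalid


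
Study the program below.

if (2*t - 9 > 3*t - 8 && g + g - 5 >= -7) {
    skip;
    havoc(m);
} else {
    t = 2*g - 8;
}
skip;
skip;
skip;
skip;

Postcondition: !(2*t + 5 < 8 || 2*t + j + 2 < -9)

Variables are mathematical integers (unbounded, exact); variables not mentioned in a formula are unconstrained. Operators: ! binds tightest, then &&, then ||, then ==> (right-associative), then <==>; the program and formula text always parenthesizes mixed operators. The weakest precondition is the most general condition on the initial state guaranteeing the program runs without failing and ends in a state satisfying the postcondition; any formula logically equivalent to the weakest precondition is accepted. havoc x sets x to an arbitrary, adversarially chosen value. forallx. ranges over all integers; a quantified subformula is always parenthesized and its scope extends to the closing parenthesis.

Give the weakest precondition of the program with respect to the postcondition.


Working backward. After the program, the postcondition !(2*t + 5 < 8 || 2*t + j + 2 < -9) must hold; in canonical form it is !(2*t < 3 || j + 2*t < -11).
Before skip: !(2*t < 3 || j + 2*t < -11)
Before skip: !(2*t < 3 || j + 2*t < -11)
Before skip: !(2*t < 3 || j + 2*t < -11)
Before skip: !(2*t < 3 || j + 2*t < -11)
Then branch requires !(2*t < 3 || j + 2*t < -11); else branch requires !(4*g < 19 || 4*g + j < 5).
Before the if: ((t < -1 && 2*g >= -2) ==> (!(2*t < 3 || j + 2*t < -11))) && ((!(t < -1 && 2*g >= -2)) ==> (!(4*g < 19 || 4*g + j < 5)))
Answer: WP = ((t < -1 && 2*g >= -2) ==> (!(2*t < 3 || j + 2*t < -11))) && ((!(t < -1 && 2*g >= -2)) ==> (!(4*g < 19 || 4*g + j < 5)))


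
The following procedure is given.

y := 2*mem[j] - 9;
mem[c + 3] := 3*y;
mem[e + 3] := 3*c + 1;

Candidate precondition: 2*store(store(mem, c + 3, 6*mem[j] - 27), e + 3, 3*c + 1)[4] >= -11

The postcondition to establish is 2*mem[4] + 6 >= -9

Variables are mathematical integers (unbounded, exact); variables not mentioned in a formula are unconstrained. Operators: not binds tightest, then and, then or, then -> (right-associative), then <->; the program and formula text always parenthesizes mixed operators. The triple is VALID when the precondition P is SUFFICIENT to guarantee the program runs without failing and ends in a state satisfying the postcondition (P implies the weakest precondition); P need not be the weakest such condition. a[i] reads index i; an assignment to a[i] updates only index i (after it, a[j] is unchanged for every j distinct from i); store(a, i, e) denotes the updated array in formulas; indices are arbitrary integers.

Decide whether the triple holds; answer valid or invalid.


Working backward. After the program, the postcondition 2*mem[4] + 6 >= -9 must hold; in canonical form it is 2*mem[4] >= -15.
Before mem[e + 3] := 3*c + 1: 2*store(mem, e + 3, 3*c + 1)[4] >= -15
Before mem[c + 3] := 3*y: 2*store(store(mem, c + 3, 3*y), e + 3, 3*c + 1)[4] >= -15
Before y := 2*mem[j] - 9: 2*store(store(mem, c + 3, 6*mem[j] - 27), e + 3, 3*c + 1)[4] >= -15
The weakest precondition is 2*store(store(mem, c + 3, 6*mem[j] - 27), e + 3, 3*c + 1)[4] >= -15.
Check whether 2*store(store(mem, c + 3, 6*mem[j] - 27), e + 3, 3*c + 1)[4] >= -11 implies it.
Every state satisfying the precondition satisfies the weakest precondition: the implication holds.
Answer: valid


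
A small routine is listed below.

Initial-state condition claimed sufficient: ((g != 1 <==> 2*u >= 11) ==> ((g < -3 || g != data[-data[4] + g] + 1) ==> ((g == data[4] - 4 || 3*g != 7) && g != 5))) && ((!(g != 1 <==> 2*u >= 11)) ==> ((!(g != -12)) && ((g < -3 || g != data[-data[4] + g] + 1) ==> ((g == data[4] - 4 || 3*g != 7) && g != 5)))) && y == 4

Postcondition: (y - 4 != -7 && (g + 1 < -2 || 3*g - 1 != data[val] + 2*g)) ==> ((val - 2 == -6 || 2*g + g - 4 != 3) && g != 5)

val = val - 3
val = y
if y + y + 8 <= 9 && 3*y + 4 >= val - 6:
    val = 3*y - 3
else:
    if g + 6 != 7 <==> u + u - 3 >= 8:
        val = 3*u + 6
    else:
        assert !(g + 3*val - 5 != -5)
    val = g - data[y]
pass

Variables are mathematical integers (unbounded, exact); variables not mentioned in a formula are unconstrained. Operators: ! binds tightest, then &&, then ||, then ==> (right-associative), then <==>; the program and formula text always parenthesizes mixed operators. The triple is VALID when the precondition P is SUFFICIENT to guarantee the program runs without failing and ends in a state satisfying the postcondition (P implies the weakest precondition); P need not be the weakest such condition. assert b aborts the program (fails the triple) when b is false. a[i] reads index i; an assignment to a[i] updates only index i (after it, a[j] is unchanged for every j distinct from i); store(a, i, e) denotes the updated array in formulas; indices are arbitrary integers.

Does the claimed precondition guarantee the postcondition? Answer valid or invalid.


Working backward. After the program, the postcondition (y - 4 != -7 && (g + 1 < -2 || 3*g - 1 != data[val] + 2*g)) ==> ((val - 2 == -6 || 2*g + g - 4 != 3) && g != 5) must hold; in canonical form it is (y != -3 && (g < -3 || g != data[val] + 1)) ==> ((val == -4 || 3*g != 7) && g != 5).
Before skip: (y != -3 && (g < -3 || g != data[val] + 1)) ==> ((val == -4 || 3*g != 7) && g != 5)
Then branch requires (y != -3 && (g < -3 || g != data[3*y - 3] + 1)) ==> ((3*y == -1 || 3*g != 7) && g != 5); else branch requires ((g != 1 <==> 2*u >= 11) ==> ((y != -3 && (g < -3 || g != data[-data[y] + g] + 1)) ==> ((g == data[y] - 4 || 3*g != 7) && g != 5))) && ((!(g != 1 <==> 2*u >= 11)) ==> ((!(g + 3*val != 0)) && ((y != -3 && (g < -3 || g != data[-data[y] + g] + 1)) ==> ((g == data[y] - 4 || 3*g != 7) && g != 5)))).
Before the if: ((2*y <= 1 && 3*y >= val - 10) ==> ((y != -3 && (g < -3 || g != data[3*y - 3] + 1)) ==> ((3*y == -1 || 3*g != 7) && g != 5))) && ((!(2*y <= 1 && 3*y >= val - 10)) ==> (((g != 1 <==> 2*u >= 11) ==> ((y != -3 && (g < -3 || g != data[-data[y] + g] + 1)) ==> ((g == data[y] - 4 || 3*g != 7) && g != 5))) && ((!(g != 1 <==> 2*u >= 11)) ==> ((!(g + 3*val != 0)) && ((y != -3 && (g < -3 || g != data[-data[y] + g] + 1)) ==> ((g == data[y] - 4 || 3*g != 7) && g != 5))))))
Before val := y: ((2*y <= 1 && 2*y >= -10) ==> ((y != -3 && (g < -3 || g != data[3*y - 3] + 1)) ==> ((3*y == -1 || 3*g != 7) && g != 5))) && ((!(2*y <= 1 && 2*y >= -10)) ==> (((g != 1 <==> 2*u >= 11) ==> ((y != -3 && (g < -3 || g != data[-data[y] + g] + 1)) ==> ((g == data[y] - 4 || 3*g != 7) && g != 5))) && ((!(g != 1 <==> 2*u >= 11)) ==> ((!(g + 3*y != 0)) && ((y != -3 && (g < -3 || g != data[-data[y] + g] + 1)) ==> ((g == data[y] - 4 || 3*g != 7) && g != 5))))))
Before val := val - 3: ((2*y <= 1 && 2*y >= -10) ==> ((y != -3 && (g < -3 || g != data[3*y - 3] + 1)) ==> ((3*y == -1 || 3*g != 7) && g != 5))) && ((!(2*y <= 1 && 2*y >= -10)) ==> (((g != 1 <==> 2*u >= 11) ==> ((y != -3 && (g < -3 || g != data[-data[y] + g] + 1)) ==> ((g == data[y] - 4 || 3*g != 7) && g != 5))) && ((!(g != 1 <==> 2*u >= 11)) ==> ((!(g + 3*y != 0)) && ((y != -3 && (g < -3 || g != data[-data[y] + g] + 1)) ==> ((g == data[y] - 4 || 3*g != 7) && g != 5))))))
The weakest precondition is ((2*y <= 1 && 2*y >= -10) ==> ((y != -3 && (g < -3 || g != data[3*y - 3] + 1)) ==> ((3*y == -1 || 3*g != 7) && g != 5))) && ((!(2*y <= 1 && 2*y >= -10)) ==> (((g != 1 <==> 2*u >= 11) ==> ((y != -3 && (g < -3 || g != data[-data[y] + g] + 1)) ==> ((g == data[y] - 4 || 3*g != 7) && g != 5))) && ((!(g != 1 <==> 2*u >= 11)) ==> ((!(g + 3*y != 0)) && ((y != -3 && (g < -3 || g != data[-data[y] + g] + 1)) ==> ((g == data[y] - 4 || 3*g != 7) && g != 5)))))).
Check whether ((g != 1 <==> 2*u >= 11) ==> ((g < -3 || g != data[-data[4] + g] + 1) ==> ((g == data[4] - 4 || 3*g != 7) && g != 5))) && ((!(g != 1 <==> 2*u >= 11)) ==> ((!(g != -12)) && ((g < -3 || g != data[-data[4] + g] + 1) ==> ((g == data[4] - 4 || 3*g != 7) && g != 5)))) && y == 4 implies it.
Every state satisfying the precondition satisfies the weakest precondition: the implication holds.
Answer: valid


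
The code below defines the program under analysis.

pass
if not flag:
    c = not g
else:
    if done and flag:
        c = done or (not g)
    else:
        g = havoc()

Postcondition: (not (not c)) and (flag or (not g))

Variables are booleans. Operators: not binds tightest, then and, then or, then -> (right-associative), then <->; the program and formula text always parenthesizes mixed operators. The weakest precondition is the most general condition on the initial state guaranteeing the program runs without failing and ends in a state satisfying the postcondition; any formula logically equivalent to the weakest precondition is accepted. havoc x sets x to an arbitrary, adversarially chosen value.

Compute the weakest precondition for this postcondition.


Working backward. After the program, the postcondition (not (not c)) and (flag or (not g)) must hold; in canonical form it is c and (flag or (not g)).
Then branch requires (not g) and (flag or (not g)); else branch requires ((done and flag) -> ((done or (not g)) and (flag or (not g)))) and ((not (done and flag)) -> (c and flag)).
Before the if: ((not flag) -> ((not g) and (flag or (not g)))) and (flag -> (((done and flag) -> ((done or (not g)) and (flag or (not g)))) and ((not (done and flag)) -> (c and flag))))
Before skip: ((not flag) -> ((not g) and (flag or (not g)))) and (flag -> (((done and flag) -> ((done or (not g)) and (flag or (not g)))) and ((not (done and flag)) -> (c and flag))))
Answer: WP = ((not flag) -> ((not g) and (flag or (not g)))) and (flag -> (((done and flag) -> ((done or (not g)) and (flag or (not g)))) and ((not (done and flag)) -> (c and flag))))


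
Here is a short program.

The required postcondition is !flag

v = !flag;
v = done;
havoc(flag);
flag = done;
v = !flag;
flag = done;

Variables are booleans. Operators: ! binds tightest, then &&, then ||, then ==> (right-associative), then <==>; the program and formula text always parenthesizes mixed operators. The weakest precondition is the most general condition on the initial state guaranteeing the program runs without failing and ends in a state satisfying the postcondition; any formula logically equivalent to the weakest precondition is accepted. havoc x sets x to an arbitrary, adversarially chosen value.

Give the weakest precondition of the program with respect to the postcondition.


Working backward. After the program, !flag must hold.
Before flag := done: !done
Before v := !flag: !done
Before flag := done: !done
Before havoc flag: !done
Before v := done: !done
Before v := !flag: !done
Answer: WP = !done


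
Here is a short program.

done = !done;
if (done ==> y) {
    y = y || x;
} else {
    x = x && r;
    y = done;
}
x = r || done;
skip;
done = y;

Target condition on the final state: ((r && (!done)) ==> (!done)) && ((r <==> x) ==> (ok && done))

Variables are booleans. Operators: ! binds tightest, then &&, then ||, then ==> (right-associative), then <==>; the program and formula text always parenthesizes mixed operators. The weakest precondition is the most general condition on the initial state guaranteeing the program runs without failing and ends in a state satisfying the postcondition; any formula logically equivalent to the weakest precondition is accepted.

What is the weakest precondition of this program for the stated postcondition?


Working backward. After the program, ((r && (!done)) ==> (!done)) && ((r <==> x) ==> (ok && done)) must hold.
Before done := y: ((r && (!y)) ==> (!y)) && ((r <==> x) ==> (ok && y))
Before skip: ((r && (!y)) ==> (!y)) && ((r <==> x) ==> (ok && y))
Before x := r || done: ((r && (!y)) ==> (!y)) && ((r <==> (r || done)) ==> (ok && y))
Then branch requires ((r && (!(y || x))) ==> (!(y || x))) && ((r <==> (r || done)) ==> (ok && (y || x))); else branch requires ((r && (!done)) ==> (!done)) && ((r <==> (r || done)) ==> (ok && done)).
Before the if: ((done ==> y) ==> (((r && (!(y || x))) ==> (!(y || x))) && ((r <==> (r || done)) ==> (ok && (y || x))))) && ((!(done ==> y)) ==> (((r && (!done)) ==> (!done)) && ((r <==> (r || done)) ==> (ok && done))))
Before done := !done: (((!done) ==> y) ==> (((r && (!(y || x))) ==> (!(y || x))) && ((r <==> (r || (!done))) ==> (ok && (y || x))))) && ((!((!done) ==> y)) ==> (((r && done) ==> done) && ((r <==> (r || (!done))) ==> (ok && (!done)))))
Answer: WP = (((!done) ==> y) ==> (((r && (!(y || x))) ==> (!(y || x))) && ((r <==> (r || (!done))) ==> (ok && (y || x))))) && ((!((!done) ==> y)) ==> (((r && done) ==> done) && ((r <==> (r || (!done))) ==> (ok && (!done)))))


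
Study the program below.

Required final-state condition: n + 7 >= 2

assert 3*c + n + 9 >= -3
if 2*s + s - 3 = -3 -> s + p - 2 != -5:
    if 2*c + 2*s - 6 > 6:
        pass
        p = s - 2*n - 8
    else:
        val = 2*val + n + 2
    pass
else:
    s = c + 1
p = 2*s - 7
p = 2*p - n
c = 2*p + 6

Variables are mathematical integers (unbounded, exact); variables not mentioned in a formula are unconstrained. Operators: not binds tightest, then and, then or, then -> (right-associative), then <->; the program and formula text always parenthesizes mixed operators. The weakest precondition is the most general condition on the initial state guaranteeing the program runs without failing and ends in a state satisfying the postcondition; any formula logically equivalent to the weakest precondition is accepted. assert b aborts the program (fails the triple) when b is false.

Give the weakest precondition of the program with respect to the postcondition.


Working backward. After the program, the postcondition n + 7 >= 2 must hold; in canonical form it is n >= -5.
Before c := 2*p + 6: n >= -5
Before p := 2*p - n: n >= -5
Before p := 2*s - 7: n >= -5
Then branch requires (2*c + 2*s > 12 -> n >= -5) and ((not (2*c + 2*s > 12)) -> n >= -5); else branch requires n >= -5.
Before the if: ((3*s = 0 -> p + s != -3) -> ((2*c + 2*s > 12 -> n >= -5) and ((not (2*c + 2*s > 12)) -> n >= -5))) and ((not (3*s = 0 -> p + s != -3)) -> n >= -5)
Before assert 3*c + n + 9 >= -3: 3*c + n >= -12 and ((3*s = 0 -> p + s != -3) -> ((2*c + 2*s > 12 -> n >= -5) and ((not (2*c + 2*s > 12)) -> n >= -5))) and ((not (3*s = 0 -> p + s != -3)) -> n >= -5)
Answer: WP = 3*c + n >= -12 and ((3*s = 0 -> p + s != -3) -> ((2*c + 2*s > 12 -> n >= -5) and ((not (2*c + 2*s > 12)) -> n >= -5))) and ((not (3*s = 0 -> p + s != -3)) -> n >= -5)


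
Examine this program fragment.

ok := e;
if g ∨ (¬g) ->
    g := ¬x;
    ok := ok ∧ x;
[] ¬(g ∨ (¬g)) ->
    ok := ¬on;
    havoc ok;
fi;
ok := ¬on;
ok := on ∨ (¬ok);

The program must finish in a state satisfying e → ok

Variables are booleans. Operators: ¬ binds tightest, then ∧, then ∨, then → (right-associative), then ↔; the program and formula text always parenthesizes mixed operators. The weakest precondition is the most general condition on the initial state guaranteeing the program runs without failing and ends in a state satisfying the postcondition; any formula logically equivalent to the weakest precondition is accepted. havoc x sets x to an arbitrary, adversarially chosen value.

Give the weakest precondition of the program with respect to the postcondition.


Working backward. After the program, e → ok must hold.
Before ok := on ∨ (¬ok): e → (on ∨ (¬ok))
Before ok := ¬on: e → on
Then branch requires e → on; else branch requires e → on.
Before the if: e → on
Before ok := e: e → on
Answer: WP = e → on


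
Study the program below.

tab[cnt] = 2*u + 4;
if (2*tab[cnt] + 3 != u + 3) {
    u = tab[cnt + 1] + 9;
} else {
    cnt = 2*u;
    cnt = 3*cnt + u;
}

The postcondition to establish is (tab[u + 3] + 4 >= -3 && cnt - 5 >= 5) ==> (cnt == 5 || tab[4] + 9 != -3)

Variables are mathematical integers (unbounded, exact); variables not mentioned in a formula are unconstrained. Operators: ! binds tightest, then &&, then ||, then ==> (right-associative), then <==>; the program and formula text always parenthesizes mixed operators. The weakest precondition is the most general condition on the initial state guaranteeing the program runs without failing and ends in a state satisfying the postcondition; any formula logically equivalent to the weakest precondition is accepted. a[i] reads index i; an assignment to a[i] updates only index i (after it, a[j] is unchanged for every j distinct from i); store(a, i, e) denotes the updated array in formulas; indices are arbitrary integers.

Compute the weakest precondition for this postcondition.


Working backward. After the program, the postcondition (tab[u + 3] + 4 >= -3 && cnt - 5 >= 5) ==> (cnt == 5 || tab[4] + 9 != -3) must hold; in canonical form it is (tab[u + 3] >= -7 && cnt >= 10) ==> (cnt == 5 || tab[4] != -12).
Then branch requires (tab[tab[cnt + 1] + 12] >= -7 && cnt >= 10) ==> (cnt == 5 || tab[4] != -12); else branch requires (tab[u + 3] >= -7 && 7*u >= 10) ==> (7*u == 5 || tab[4] != -12).
Before the if: (2*tab[cnt] != u ==> ((tab[tab[cnt + 1] + 12] >= -7 && cnt >= 10) ==> (cnt == 5 || tab[4] != -12))) && ((!(2*tab[cnt] != u)) ==> ((tab[u + 3] >= -7 && 7*u >= 10) ==> (7*u == 5 || tab[4] != -12)))
Before tab[cnt] := 2*u + 4: (2*store(tab, cnt, 2*u + 4)[cnt] != u ==> ((store(tab, cnt, 2*u + 4)[store(tab, cnt, 2*u + 4)[cnt + 1] + 12] >= -7 && cnt >= 10) ==> (cnt == 5 || store(tab, cnt, 2*u + 4)[4] != -12))) && ((!(2*store(tab, cnt, 2*u + 4)[cnt] != u)) ==> ((store(tab, cnt, 2*u + 4)[u + 3] >= -7 && 7*u >= 10) ==> (7*u == 5 || store(tab, cnt, 2*u + 4)[4] != -12)))
Answer: WP = (2*store(tab, cnt, 2*u + 4)[cnt] != u ==> ((store(tab, cnt, 2*u + 4)[store(tab, cnt, 2*u + 4)[cnt + 1] + 12] >= -7 && cnt >= 10) ==> (cnt == 5 || store(tab, cnt, 2*u + 4)[4] != -12))) && ((!(2*store(tab, cnt, 2*u + 4)[cnt] != u)) ==> ((store(tab, cnt, 2*u + 4)[u + 3] >= -7 && 7*u >= 10) ==> (7*u == 5 || store(tab, cnt, 2*u + 4)[4] != -12)))


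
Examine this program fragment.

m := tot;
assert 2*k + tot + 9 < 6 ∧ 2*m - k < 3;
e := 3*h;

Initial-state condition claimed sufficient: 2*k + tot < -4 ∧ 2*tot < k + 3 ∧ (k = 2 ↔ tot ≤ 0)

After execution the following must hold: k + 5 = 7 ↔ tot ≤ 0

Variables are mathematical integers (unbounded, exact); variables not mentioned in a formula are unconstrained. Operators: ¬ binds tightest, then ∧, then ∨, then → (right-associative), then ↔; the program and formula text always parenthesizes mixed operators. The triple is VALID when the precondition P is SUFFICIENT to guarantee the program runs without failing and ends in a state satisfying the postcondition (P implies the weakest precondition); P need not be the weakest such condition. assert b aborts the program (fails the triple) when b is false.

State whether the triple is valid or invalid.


Working backward. After the program, the postcondition k + 5 = 7 ↔ tot ≤ 0 must hold; in canonical form it is k = 2 ↔ tot ≤ 0.
Before e := 3*h: k = 2 ↔ tot ≤ 0
Before assert 2*k + tot + 9 < 6 ∧ 2*m - k < 3: 2*k + tot < -3 ∧ 2*m < k + 3 ∧ (k = 2 ↔ tot ≤ 0)
Before m := tot: 2*k + tot < -3 ∧ 2*tot < k + 3 ∧ (k = 2 ↔ tot ≤ 0)
The weakest precondition is 2*k + tot < -3 ∧ 2*tot < k + 3 ∧ (k = 2 ↔ tot ≤ 0).
Check whether 2*k + tot < -4 ∧ 2*tot < k + 3 ∧ (k = 2 ↔ tot ≤ 0) implies it.
Every state satisfying the precondition satisfies the weakest precondition: the implication holds.
Answer: valid


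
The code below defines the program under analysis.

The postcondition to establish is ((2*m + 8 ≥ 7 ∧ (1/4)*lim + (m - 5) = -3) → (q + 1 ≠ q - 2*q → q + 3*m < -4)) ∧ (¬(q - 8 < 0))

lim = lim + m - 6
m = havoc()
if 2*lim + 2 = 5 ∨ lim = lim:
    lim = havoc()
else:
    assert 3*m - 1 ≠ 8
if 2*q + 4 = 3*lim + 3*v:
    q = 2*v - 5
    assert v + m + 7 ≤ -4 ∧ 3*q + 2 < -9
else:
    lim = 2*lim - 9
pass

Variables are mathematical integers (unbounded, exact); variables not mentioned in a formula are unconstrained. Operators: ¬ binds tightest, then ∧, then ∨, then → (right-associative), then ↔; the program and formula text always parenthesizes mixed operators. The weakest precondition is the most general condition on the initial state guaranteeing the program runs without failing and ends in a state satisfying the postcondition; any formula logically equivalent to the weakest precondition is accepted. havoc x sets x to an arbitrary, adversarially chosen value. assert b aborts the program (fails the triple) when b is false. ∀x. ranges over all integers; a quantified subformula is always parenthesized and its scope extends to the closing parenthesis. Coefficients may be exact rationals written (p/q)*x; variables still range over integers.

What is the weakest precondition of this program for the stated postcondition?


Working backward. After the program, the postcondition ((2*m + 8 ≥ 7 ∧ (1/4)*lim + (m - 5) = -3) → (q + 1 ≠ q - 2*q → q + 3*m < -4)) ∧ (¬(q - 8 < 0)) must hold; in canonical form it is ((2*m ≥ -1 ∧ (1/4)*lim + m = 2) → (2*q ≠ -1 → 3*m + q < -4)) ∧ (¬(q < 8)).
Before skip: ((2*m ≥ -1 ∧ (1/4)*lim + m = 2) → (2*q ≠ -1 → 3*m + q < -4)) ∧ (¬(q < 8))
Then branch requires m + v ≤ -11 ∧ 6*v < 4 ∧ ((2*m ≥ -1 ∧ (1/4)*lim + m = 2) → (4*v ≠ 9 → 3*m + 2*v < 1)) ∧ (¬(2*v < 13)); else branch requires ((2*m ≥ -1 ∧ (1/2)*lim + m = 17/4) → (2*q ≠ -1 → 3*m + q < -4)) ∧ (¬(q < 8)).
Before the if: (2*q = 3*lim + 3*v - 4 → (m + v ≤ -11 ∧ 6*v < 4 ∧ ((2*m ≥ -1 ∧ (1/4)*lim + m = 2) → (4*v ≠ 9 → 3*m + 2*v < 1)) ∧ (¬(2*v < 13)))) ∧ ((¬(2*q = 3*lim + 3*v - 4)) → (((2*m ≥ -1 ∧ (1/2)*lim + m = 17/4) → (2*q ≠ -1 → 3*m + q < -4)) ∧ (¬(q < 8))))
Then branch requires ∀lim_1. ((2*q = 3*lim_1 + 3*v - 4 → (m + v ≤ -11 ∧ 6*v < 4 ∧ ((2*m ≥ -1 ∧ (1/4)*lim_1 + m = 2) → (4*v ≠ 9 → 3*m + 2*v < 1)) ∧ (¬(2*v < 13)))) ∧ ((¬(2*q = 3*lim_1 + 3*v - 4)) → (((2*m ≥ -1 ∧ (1/2)*lim_1 + m = 17/4) → (2*q ≠ -1 → 3*m + q < -4)) ∧ (¬(q < 8))))); else branch requires 3*m ≠ 9 ∧ (2*q = 3*lim + 3*v - 4 → (m + v ≤ -11 ∧ 6*v < 4 ∧ ((2*m ≥ -1 ∧ (1/4)*lim + m = 2) → (4*v ≠ 9 → 3*m + 2*v < 1)) ∧ (¬(2*v < 13)))) ∧ ((¬(2*q = 3*lim + 3*v - 4)) → (((2*m ≥ -1 ∧ (1/2)*lim + m = 17/4) → (2*q ≠ -1 → 3*m + q < -4)) ∧ (¬(q < 8)))).
Before the if: ∀lim_1. ((2*q = 3*lim_1 + 3*v - 4 → (m + v ≤ -11 ∧ 6*v < 4 ∧ ((2*m ≥ -1 ∧ (1/4)*lim_1 + m = 2) → (4*v ≠ 9 → 3*m + 2*v < 1)) ∧ (¬(2*v < 13)))) ∧ ((¬(2*q = 3*lim_1 + 3*v - 4)) → (((2*m ≥ -1 ∧ (1/2)*lim_1 + m = 17/4) → (2*q ≠ -1 → 3*m + q < -4)) ∧ (¬(q < 8)))))
Before havoc m: ∀m_1. (∀lim_1. ((2*q = 3*lim_1 + 3*v - 4 → (m_1 + v ≤ -11 ∧ 6*v < 4 ∧ ((2*m_1 ≥ -1 ∧ (1/4)*lim_1 + m_1 = 2) → (4*v ≠ 9 → 3*m_1 + 2*v < 1)) ∧ (¬(2*v < 13)))) ∧ ((¬(2*q = 3*lim_1 + 3*v - 4)) → (((2*m_1 ≥ -1 ∧ (1/2)*lim_1 + m_1 = 17/4) → (2*q ≠ -1 → 3*m_1 + q < -4)) ∧ (¬(q < 8))))))
Before lim := lim + m - 6: ∀m_1. (∀lim_1. ((2*q = 3*lim_1 + 3*v - 4 → (m_1 + v ≤ -11 ∧ 6*v < 4 ∧ ((2*m_1 ≥ -1 ∧ (1/4)*lim_1 + m_1 = 2) → (4*v ≠ 9 → 3*m_1 + 2*v < 1)) ∧ (¬(2*v < 13)))) ∧ ((¬(2*q = 3*lim_1 + 3*v - 4)) → (((2*m_1 ≥ -1 ∧ (1/2)*lim_1 + m_1 = 17/4) → (2*q ≠ -1 → 3*m_1 + q < -4)) ∧ (¬(q < 8))))))
Answer: WP = ∀m_1. (∀lim_1. ((2*q = 3*lim_1 + 3*v - 4 → (m_1 + v ≤ -11 ∧ 6*v < 4 ∧ ((2*m_1 ≥ -1 ∧ (1/4)*lim_1 + m_1 = 2) → (4*v ≠ 9 → 3*m_1 + 2*v < 1)) ∧ (¬(2*v < 13)))) ∧ ((¬(2*q = 3*lim_1 + 3*v - 4)) → (((2*m_1 ≥ -1 ∧ (1/2)*lim_1 + m_1 = 17/4) → (2*q ≠ -1 → 3*m_1 + q < -4)) ∧ (¬(q < 8))))))


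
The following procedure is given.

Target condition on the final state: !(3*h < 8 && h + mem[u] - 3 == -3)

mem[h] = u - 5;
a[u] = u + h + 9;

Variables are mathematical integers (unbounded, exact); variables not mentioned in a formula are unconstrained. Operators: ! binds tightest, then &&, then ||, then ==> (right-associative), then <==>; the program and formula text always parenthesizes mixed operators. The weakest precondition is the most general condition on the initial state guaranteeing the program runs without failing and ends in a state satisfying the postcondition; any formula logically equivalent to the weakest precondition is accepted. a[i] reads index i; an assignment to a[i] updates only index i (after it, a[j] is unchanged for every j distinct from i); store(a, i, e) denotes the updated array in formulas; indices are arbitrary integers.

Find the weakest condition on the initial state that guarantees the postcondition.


Working backward. After the program, the postcondition !(3*h < 8 && h + mem[u] - 3 == -3) must hold; in canonical form it is !(3*h < 8 && mem[u] + h == 0).
Before a[u] := u + h + 9: !(3*h < 8 && mem[u] + h == 0)
Before mem[h] := u - 5: !(3*h < 8 && store(mem, h, u - 5)[u] + h == 0)
Answer: WP = !(3*h < 8 && store(mem, h, u - 5)[u] + h == 0)


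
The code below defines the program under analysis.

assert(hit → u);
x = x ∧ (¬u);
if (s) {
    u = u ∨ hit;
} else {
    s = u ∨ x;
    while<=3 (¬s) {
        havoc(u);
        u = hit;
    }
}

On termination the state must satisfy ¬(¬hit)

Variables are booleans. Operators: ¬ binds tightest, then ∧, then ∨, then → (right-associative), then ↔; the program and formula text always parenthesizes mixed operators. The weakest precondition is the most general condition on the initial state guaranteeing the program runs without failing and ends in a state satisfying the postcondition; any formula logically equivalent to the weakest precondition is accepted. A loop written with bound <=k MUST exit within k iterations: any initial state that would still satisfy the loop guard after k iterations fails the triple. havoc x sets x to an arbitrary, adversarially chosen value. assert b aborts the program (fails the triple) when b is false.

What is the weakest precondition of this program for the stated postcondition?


Working backward. After the program, the postcondition ¬(¬hit) must hold; in canonical form it is hit.
Then branch requires hit; else branch requires ((¬(u ∨ x)) → (((¬(u ∨ x)) → (((¬(u ∨ x)) → ((u ∨ x) ∧ hit)) ∧ ((u ∨ x) → hit))) ∧ ((u ∨ x) → hit))) ∧ ((u ∨ x) → hit).
Before the if: (s → hit) ∧ ((¬s) → (((¬(u ∨ x)) → (((¬(u ∨ x)) → (((¬(u ∨ x)) → ((u ∨ x) ∧ hit)) ∧ ((u ∨ x) → hit))) ∧ ((u ∨ x) → hit))) ∧ ((u ∨ x) → hit)))
Before x := x ∧ (¬u): (s → hit) ∧ ((¬s) → (((¬(u ∨ (x ∧ (¬u)))) → (((¬(u ∨ (x ∧ (¬u)))) → (((¬(u ∨ (x ∧ (¬u)))) → ((u ∨ (x ∧ (¬u))) ∧ hit)) ∧ ((u ∨ (x ∧ (¬u))) → hit))) ∧ ((u ∨ (x ∧ (¬u))) → hit))) ∧ ((u ∨ (x ∧ (¬u))) → hit)))
Before assert hit → u: (hit → u) ∧ (s → hit) ∧ ((¬s) → (((¬(u ∨ (x ∧ (¬u)))) → (((¬(u ∨ (x ∧ (¬u)))) → (((¬(u ∨ (x ∧ (¬u)))) → ((u ∨ (x ∧ (¬u))) ∧ hit)) ∧ ((u ∨ (x ∧ (¬u))) → hit))) ∧ ((u ∨ (x ∧ (¬u))) → hit))) ∧ ((u ∨ (x ∧ (¬u))) → hit)))
Answer: WP = (hit → u) ∧ (s → hit) ∧ ((¬s) → (((¬(u ∨ (x ∧ (¬u)))) → (((¬(u ∨ (x ∧ (¬u)))) → (((¬(u ∨ (x ∧ (¬u)))) → ((u ∨ (x ∧ (¬u))) ∧ hit)) ∧ ((u ∨ (x ∧ (¬u))) → hit))) ∧ ((u ∨ (x ∧ (¬u))) → hit))) ∧ ((u ∨ (x ∧ (¬u))) → hit)))


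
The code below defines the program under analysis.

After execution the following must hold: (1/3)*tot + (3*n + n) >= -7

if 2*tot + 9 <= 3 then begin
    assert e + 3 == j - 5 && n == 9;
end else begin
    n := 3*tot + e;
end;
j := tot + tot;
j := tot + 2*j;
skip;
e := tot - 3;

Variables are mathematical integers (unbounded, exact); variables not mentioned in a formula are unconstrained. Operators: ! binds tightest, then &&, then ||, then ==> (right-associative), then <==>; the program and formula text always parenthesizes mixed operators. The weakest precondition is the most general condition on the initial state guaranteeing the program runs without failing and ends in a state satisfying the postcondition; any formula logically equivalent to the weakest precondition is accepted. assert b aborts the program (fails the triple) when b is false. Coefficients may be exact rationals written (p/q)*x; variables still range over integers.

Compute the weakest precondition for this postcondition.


Working backward. After the program, the postcondition (1/3)*tot + (3*n + n) >= -7 must hold; in canonical form it is 4*n + (1/3)*tot >= -7.
Before e := tot - 3: 4*n + (1/3)*tot >= -7
Before skip: 4*n + (1/3)*tot >= -7
Before j := tot + 2*j: 4*n + (1/3)*tot >= -7
Before j := tot + tot: 4*n + (1/3)*tot >= -7
Then branch requires e == j - 8 && n == 9 && 4*n + (1/3)*tot >= -7; else branch requires 4*e + (37/3)*tot >= -7.
Before the if: (2*tot <= -6 ==> (e == j - 8 && n == 9 && 4*n + (1/3)*tot >= -7)) && ((!(2*tot <= -6)) ==> 4*e + (37/3)*tot >= -7)
Answer: WP = (2*tot <= -6 ==> (e == j - 8 && n == 9 && 4*n + (1/3)*tot >= -7)) && ((!(2*tot <= -6)) ==> 4*e + (37/3)*tot >= -7)


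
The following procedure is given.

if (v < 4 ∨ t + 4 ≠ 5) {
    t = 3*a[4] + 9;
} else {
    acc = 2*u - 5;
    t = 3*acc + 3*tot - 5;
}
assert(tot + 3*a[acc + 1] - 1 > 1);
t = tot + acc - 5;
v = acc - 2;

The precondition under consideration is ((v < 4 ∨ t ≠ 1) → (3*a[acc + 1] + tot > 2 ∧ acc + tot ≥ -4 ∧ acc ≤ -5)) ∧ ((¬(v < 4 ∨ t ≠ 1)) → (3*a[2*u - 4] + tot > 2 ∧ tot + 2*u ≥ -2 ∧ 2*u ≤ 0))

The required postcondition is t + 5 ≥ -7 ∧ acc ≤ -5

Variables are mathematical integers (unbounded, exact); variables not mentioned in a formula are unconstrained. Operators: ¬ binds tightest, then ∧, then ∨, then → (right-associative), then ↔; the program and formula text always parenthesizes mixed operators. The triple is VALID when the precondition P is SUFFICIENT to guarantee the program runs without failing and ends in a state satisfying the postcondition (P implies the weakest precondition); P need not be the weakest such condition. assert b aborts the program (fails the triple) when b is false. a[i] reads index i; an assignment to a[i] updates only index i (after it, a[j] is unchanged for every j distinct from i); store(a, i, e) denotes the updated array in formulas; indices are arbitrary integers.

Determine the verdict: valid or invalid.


Working backward. After the program, the postcondition t + 5 ≥ -7 ∧ acc ≤ -5 must hold; in canonical form it is t ≥ -12 ∧ acc ≤ -5.
Before v := acc - 2: t ≥ -12 ∧ acc ≤ -5
Before t := tot + acc - 5: acc + tot ≥ -7 ∧ acc ≤ -5
Before assert tot + 3*a[acc + 1] - 1 > 1: 3*a[acc + 1] + tot > 2 ∧ acc + tot ≥ -7 ∧ acc ≤ -5
Then branch requires 3*a[acc + 1] + tot > 2 ∧ acc + tot ≥ -7 ∧ acc ≤ -5; else branch requires 3*a[2*u - 4] + tot > 2 ∧ tot + 2*u ≥ -2 ∧ 2*u ≤ 0.
Before the if: ((v < 4 ∨ t ≠ 1) → (3*a[acc + 1] + tot > 2 ∧ acc + tot ≥ -7 ∧ acc ≤ -5)) ∧ ((¬(v < 4 ∨ t ≠ 1)) → (3*a[2*u - 4] + tot > 2 ∧ tot + 2*u ≥ -2 ∧ 2*u ≤ 0))
The weakest precondition is ((v < 4 ∨ t ≠ 1) → (3*a[acc + 1] + tot > 2 ∧ acc + tot ≥ -7 ∧ acc ≤ -5)) ∧ ((¬(v < 4 ∨ t ≠ 1)) → (3*a[2*u - 4] + tot > 2 ∧ tot + 2*u ≥ -2 ∧ 2*u ≤ 0)).
Check whether ((v < 4 ∨ t ≠ 1) → (3*a[acc + 1] + tot > 2 ∧ acc + tot ≥ -4 ∧ acc ≤ -5)) ∧ ((¬(v < 4 ∨ t ≠ 1)) → (3*a[2*u - 4] + tot > 2 ∧ tot + 2*u ≥ -2 ∧ 2*u ≤ 0)) implies it.
Every state satisfying the precondition satisfies the weakest precondition: the implication holds.
Answer: valid
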